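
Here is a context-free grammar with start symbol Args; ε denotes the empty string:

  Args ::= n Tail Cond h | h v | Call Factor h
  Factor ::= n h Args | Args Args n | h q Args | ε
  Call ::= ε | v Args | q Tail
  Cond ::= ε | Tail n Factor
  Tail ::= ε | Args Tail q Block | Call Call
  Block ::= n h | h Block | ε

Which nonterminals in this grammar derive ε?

{ Block, Call, Cond, Factor, Tail }

Directly nullable (have an ε-production): Factor, Call, Cond, Tail, Block.
No other nonterminal has a production whose RHS symbols are all nullable.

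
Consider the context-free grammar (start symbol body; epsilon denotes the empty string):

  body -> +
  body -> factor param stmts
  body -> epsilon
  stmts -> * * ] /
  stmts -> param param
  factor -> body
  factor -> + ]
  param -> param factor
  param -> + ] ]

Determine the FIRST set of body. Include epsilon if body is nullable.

body -> + contributes {+}.
From body -> factor param stmts: factor nullable, take FIRST(factor) ∪ FIRST(param) = { + }.
body -> epsilon contributes epsilon.
Union: FIRST(body) = { +, epsilon }.

{ +, epsilon }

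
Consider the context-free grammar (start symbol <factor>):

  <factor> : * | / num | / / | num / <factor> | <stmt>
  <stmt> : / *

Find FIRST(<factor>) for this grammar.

<factor> : * contributes {*}.
<factor> : / num contributes {/}.
<factor> : / / contributes {/}.
<factor> : num / <factor> contributes {num}.
From <factor> : <stmt>: add FIRST(<stmt>) = { / }.
Union: FIRST(<factor>) = { *, /, num }.

{ *, /, num }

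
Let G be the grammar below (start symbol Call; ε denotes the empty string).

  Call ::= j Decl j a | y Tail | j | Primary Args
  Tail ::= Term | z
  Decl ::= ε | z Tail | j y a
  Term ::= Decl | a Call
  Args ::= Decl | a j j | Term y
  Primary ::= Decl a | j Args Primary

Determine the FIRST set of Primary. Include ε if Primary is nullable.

{ a, j, z }

From Primary ::= Decl a: Decl nullable, take FIRST(Decl) ∪ {a} = { a, j, z }.
Primary ::= j Args Primary contributes {j}.
Union: FIRST(Primary) = { a, j, z }.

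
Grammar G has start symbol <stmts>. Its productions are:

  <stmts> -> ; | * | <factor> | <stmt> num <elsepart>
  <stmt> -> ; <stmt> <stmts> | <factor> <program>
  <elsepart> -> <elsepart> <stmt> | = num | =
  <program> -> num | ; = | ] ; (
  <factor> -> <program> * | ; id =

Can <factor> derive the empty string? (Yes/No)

No

No nonterminal in this grammar is nullable.
No production of <factor> has an RHS whose symbols are all nullable, so <factor> is not nullable.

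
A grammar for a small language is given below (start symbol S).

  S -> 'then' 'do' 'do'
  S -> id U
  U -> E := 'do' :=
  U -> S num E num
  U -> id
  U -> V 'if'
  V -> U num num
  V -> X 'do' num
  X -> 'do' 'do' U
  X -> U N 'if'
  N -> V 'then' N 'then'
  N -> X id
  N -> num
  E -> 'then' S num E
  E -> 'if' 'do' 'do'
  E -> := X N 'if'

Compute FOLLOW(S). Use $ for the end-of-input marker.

S is the start symbol, so $ ∈ FOLLOW(S).
In U -> S num E num: add FIRST(num E num) = { num }.
In E -> 'then' S num E: add FIRST(num E) = { num }.
Union: FOLLOW(S) = { $, num }.

{ $, num }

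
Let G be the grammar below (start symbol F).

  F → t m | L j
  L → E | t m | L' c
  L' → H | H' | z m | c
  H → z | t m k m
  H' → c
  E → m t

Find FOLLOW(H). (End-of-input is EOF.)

In L' → H: H is at the end, add FOLLOW(L') = { c }.
Union: FOLLOW(H) = { c }.

{ c }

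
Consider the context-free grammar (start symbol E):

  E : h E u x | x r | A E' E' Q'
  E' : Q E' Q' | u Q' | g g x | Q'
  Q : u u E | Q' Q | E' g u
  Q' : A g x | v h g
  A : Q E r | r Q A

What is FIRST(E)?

E : h E u x contributes {h}.
E : x r contributes {x}.
From E : A E' E' Q': add FIRST(A) = { g, r, u, v }.
Union: FIRST(E) = { g, h, r, u, v, x }.

{ g, h, r, u, v, x }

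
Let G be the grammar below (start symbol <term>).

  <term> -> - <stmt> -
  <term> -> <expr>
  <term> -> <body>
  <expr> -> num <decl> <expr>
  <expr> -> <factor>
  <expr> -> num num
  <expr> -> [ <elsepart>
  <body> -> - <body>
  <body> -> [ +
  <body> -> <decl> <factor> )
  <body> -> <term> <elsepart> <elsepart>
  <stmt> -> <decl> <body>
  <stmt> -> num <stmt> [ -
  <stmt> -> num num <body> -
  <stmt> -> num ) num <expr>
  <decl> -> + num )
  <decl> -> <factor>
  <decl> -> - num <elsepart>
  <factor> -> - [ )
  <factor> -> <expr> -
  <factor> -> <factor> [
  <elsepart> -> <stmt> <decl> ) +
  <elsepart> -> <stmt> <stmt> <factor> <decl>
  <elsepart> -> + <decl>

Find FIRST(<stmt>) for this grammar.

From <stmt> -> <decl> <body>: add FIRST(<decl>) = { +, -, [, num }.
<stmt> -> num <stmt> [ - contributes {num}.
<stmt> -> num num <body> - contributes {num}.
<stmt> -> num ) num <expr> contributes {num}.
Union: FIRST(<stmt>) = { +, -, [, num }.

{ +, -, [, num }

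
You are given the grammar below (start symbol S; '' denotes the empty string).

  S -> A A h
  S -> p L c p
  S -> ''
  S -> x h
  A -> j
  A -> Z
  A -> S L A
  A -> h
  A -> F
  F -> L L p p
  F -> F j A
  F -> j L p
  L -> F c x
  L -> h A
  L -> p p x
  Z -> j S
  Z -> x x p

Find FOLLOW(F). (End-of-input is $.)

In A -> F: F is at the end, add FOLLOW(A) = { c, h, j, p, x }.
In F -> F j A: add FIRST(j A) = { j }.
In L -> F c x: add FIRST(c x) = { c }.
Union: FOLLOW(F) = { c, h, j, p, x }.

{ c, h, j, p, x }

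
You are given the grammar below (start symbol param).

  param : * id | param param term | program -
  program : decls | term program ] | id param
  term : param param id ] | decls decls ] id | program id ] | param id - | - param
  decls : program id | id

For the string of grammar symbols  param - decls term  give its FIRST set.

{ *, -, id }

Add FIRST(param) = { *, -, id }; param is not nullable, stop.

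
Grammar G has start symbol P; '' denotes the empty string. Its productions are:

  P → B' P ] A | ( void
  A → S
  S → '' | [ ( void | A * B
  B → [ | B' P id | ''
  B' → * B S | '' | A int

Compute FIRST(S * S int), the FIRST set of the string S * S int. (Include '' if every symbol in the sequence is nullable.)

Add FIRST(S)\{''} = { *, [ }; S is nullable, continue.
* is a terminal; add {*} and stop.

{ *, [ }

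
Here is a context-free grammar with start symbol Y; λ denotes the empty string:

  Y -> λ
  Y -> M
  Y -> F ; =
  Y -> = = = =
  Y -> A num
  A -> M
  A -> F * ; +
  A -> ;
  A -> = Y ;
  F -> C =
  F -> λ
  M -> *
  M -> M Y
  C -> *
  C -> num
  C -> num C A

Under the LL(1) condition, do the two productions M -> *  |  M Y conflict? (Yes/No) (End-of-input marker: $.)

Yes

FIRST(*) = { * } and FIRST(M Y) = { * }.
Both contain *, so the two alternatives are not disjoint — LL(1) conflict.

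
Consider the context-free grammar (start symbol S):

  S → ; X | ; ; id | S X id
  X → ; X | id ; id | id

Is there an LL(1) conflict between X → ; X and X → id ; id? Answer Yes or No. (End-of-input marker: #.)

No

FIRST(; X) = { ; } and FIRST(id ; id) = { id }.
The FIRST sets are disjoint and neither alternative is nullable — no conflict.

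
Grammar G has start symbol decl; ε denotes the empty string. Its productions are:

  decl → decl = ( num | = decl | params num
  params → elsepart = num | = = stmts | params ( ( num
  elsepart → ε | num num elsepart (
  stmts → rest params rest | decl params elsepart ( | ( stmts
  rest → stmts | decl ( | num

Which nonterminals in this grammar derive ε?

{ elsepart }

Directly nullable (have an ε-production): elsepart.
No other nonterminal has a production whose RHS symbols are all nullable.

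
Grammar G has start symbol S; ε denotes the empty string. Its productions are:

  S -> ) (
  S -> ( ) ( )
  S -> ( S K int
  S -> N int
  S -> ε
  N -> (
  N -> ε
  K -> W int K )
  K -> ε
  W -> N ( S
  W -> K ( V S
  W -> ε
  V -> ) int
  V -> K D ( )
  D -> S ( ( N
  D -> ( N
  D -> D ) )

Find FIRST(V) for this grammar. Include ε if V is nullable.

{ (, ), int }

V -> ) int contributes {)}.
From V -> K D ( ): K nullable, take FIRST(K) ∪ FIRST(D) = { (, ), int }.
Union: FIRST(V) = { (, ), int }.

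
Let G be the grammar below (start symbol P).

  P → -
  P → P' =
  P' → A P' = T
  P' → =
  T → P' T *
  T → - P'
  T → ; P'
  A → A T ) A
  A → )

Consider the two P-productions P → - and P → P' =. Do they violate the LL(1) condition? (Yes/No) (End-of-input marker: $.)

FIRST(-) = { - } and FIRST(P' =) = { ), = }.
The FIRST sets are disjoint and neither alternative is nullable — no conflict.

No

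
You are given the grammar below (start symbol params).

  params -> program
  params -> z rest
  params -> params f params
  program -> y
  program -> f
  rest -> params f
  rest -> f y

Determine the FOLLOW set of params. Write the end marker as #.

params is the start symbol, so # ∈ FOLLOW(params).
In params -> params f params: add FIRST(f params) = { f }.
In params -> params f params: params is at the end, add FOLLOW(params) = { #, f }.
In rest -> params f: add FIRST(f) = { f }.
Union: FOLLOW(params) = { #, f }.

{ #, f }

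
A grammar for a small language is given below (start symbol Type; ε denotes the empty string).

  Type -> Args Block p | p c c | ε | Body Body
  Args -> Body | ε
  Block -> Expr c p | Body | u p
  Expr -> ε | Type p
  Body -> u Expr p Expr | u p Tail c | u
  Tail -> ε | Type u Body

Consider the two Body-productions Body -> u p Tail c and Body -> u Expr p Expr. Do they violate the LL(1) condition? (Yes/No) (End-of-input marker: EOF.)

FIRST(u p Tail c) = { u } and FIRST(u Expr p Expr) = { u }.
Both contain u, so the two alternatives are not disjoint — LL(1) conflict.

Yes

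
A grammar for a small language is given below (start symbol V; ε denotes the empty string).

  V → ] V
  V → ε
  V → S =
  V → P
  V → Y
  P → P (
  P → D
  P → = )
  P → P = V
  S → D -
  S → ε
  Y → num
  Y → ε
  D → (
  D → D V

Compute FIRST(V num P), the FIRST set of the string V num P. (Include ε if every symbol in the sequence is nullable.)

{ (, =, ], num }

Add FIRST(V)\{ε} = { (, =, ], num }; V is nullable, continue.
num is a terminal; add {num} and stop.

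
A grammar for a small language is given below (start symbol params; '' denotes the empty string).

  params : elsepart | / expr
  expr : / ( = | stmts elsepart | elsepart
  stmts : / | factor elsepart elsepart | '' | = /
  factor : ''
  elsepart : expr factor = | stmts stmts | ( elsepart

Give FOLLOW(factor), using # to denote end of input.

{ #, (, /, = }

In stmts : factor elsepart elsepart: add FIRST(elsepart elsepart)\{''} = { (, /, = }.
  Since elsepart elsepart is nullable, also add FOLLOW(stmts) = { #, (, /, = }.
In elsepart : expr factor =: add FIRST(=) = { = }.
Union: FOLLOW(factor) = { #, (, /, = }.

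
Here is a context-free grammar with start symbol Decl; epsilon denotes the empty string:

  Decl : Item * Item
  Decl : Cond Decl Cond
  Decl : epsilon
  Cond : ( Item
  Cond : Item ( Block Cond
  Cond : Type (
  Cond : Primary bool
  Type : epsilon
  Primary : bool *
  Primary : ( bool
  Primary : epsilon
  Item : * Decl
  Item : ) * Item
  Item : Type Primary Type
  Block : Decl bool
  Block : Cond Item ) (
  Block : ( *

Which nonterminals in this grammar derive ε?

{ Decl, Item, Primary, Type }

Directly nullable (have an epsilon-production): Decl, Type, Primary.
Item : Type Primary Type with every symbol nullable, so Item is nullable.
No other nonterminal has a production whose RHS symbols are all nullable.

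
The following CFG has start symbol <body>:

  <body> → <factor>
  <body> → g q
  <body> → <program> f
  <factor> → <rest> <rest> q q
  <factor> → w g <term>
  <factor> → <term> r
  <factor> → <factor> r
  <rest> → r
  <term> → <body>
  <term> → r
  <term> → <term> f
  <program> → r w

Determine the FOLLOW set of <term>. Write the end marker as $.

{ $, f, r }

In <factor> → w g <term>: <term> is at the end, add FOLLOW(<factor>) = { $, f, r }.
In <factor> → <term> r: add FIRST(r) = { r }.
In <term> → <term> f: add FIRST(f) = { f }.
Union: FOLLOW(<term>) = { $, f, r }.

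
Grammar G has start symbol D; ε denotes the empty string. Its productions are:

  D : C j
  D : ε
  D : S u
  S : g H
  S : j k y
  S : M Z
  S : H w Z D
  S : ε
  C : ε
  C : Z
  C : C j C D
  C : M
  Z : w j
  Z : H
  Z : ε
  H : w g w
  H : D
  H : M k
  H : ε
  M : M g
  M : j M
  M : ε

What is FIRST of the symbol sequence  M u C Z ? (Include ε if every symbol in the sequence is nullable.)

{ g, j, u }

Add FIRST(M)\{ε} = { g, j }; M is nullable, continue.
u is a terminal; add {u} and stop.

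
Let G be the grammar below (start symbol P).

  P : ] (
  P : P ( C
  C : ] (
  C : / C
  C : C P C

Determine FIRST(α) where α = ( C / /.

( is a terminal; add {(} and stop.

{ ( }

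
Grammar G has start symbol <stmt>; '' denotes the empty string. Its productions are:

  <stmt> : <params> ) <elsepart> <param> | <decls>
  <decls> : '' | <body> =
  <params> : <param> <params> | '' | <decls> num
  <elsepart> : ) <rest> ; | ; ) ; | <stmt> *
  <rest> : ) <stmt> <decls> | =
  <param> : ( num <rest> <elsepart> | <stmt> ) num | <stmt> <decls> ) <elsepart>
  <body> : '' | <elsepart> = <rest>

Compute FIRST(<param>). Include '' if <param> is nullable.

<param> : ( num <rest> <elsepart> contributes {(}.
From <param> : <stmt> ) num: <stmt> nullable, take FIRST(<stmt>) ∪ {)} = { (, ), *, ;, =, num }.
From <param> : <stmt> <decls> ) <elsepart>: <stmt>, <decls> nullable, take FIRST(<stmt>) ∪ FIRST(<decls>) ∪ {)} = { (, ), *, ;, =, num }.
Union: FIRST(<param>) = { (, ), *, ;, =, num }.

{ (, ), *, ;, =, num }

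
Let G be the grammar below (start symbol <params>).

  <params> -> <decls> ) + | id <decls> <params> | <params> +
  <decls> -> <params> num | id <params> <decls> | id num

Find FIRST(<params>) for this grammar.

{ id }

From <params> -> <decls> ) +: add FIRST(<decls>) = { id }.
<params> -> id <decls> <params> contributes {id}.
From <params> -> <params> +: add FIRST(<params>) = { id }.
Union: FIRST(<params>) = { id }.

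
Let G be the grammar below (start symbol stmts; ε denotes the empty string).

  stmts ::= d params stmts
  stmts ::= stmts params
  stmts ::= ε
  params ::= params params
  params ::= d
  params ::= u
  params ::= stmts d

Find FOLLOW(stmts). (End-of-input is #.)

stmts is the start symbol, so # ∈ FOLLOW(stmts).
In stmts ::= d params stmts: stmts is at the end, add FOLLOW(stmts) = { #, d, u }.
In stmts ::= stmts params: add FIRST(params) = { d, u }.
In params ::= stmts d: add FIRST(d) = { d }.
Union: FOLLOW(stmts) = { #, d, u }.

{ #, d, u }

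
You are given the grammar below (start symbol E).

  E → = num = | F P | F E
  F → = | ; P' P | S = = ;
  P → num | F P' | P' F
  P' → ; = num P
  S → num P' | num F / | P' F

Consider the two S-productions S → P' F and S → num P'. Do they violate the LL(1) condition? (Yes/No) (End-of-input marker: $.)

FIRST(P' F) = { ; } and FIRST(num P') = { num }.
The FIRST sets are disjoint and neither alternative is nullable — no conflict.

No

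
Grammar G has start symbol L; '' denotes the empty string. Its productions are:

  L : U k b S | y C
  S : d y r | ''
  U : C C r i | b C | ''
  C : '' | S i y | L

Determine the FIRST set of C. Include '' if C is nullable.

C : '' contributes ''.
From C : S i y: S nullable, take FIRST(S) ∪ {i} = { d, i }.
From C : L: add FIRST(L) = { b, d, i, k, r, y }.
Union: FIRST(C) = { b, d, i, k, r, y, '' }.

{ b, d, i, k, r, y, '' }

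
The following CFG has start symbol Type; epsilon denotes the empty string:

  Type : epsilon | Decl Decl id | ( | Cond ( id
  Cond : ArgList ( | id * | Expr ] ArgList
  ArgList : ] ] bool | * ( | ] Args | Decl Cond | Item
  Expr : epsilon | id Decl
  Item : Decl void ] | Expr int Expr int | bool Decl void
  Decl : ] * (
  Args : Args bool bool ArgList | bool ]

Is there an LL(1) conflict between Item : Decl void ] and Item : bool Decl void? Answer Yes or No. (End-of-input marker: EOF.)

No

FIRST(Decl void ]) = { ] } and FIRST(bool Decl void) = { bool }.
The FIRST sets are disjoint and neither alternative is nullable — no conflict.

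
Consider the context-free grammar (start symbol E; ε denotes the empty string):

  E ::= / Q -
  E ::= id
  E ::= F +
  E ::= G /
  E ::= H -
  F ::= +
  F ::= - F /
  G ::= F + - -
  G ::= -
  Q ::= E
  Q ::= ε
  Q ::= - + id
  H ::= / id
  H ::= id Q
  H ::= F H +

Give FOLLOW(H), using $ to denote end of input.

{ +, - }

In E ::= H -: add FIRST(-) = { - }.
In H ::= F H +: add FIRST(+) = { + }.
Union: FOLLOW(H) = { +, - }.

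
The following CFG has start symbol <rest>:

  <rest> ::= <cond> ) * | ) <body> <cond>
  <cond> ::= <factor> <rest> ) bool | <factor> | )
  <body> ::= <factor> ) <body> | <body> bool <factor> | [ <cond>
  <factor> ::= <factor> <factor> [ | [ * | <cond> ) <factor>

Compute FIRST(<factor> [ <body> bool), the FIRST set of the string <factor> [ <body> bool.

{ ), [ }

Add FIRST(<factor>) = { ), [ }; <factor> is not nullable, stop.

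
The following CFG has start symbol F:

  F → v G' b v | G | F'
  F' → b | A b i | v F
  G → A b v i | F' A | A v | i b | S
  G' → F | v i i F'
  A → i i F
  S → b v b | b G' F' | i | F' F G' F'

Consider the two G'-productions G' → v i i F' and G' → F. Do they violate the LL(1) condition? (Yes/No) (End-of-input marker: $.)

FIRST(v i i F') = { v } and FIRST(F) = { b, i, v }.
Both contain v, so the two alternatives are not disjoint — LL(1) conflict.

Yes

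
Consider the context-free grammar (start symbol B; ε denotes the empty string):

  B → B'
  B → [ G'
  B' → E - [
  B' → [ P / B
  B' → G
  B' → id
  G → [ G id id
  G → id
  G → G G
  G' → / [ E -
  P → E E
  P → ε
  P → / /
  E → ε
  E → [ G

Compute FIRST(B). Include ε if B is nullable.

From B → B': add FIRST(B') = { -, [, id }.
B → [ G' contributes {[}.
Union: FIRST(B) = { -, [, id }.

{ -, [, id }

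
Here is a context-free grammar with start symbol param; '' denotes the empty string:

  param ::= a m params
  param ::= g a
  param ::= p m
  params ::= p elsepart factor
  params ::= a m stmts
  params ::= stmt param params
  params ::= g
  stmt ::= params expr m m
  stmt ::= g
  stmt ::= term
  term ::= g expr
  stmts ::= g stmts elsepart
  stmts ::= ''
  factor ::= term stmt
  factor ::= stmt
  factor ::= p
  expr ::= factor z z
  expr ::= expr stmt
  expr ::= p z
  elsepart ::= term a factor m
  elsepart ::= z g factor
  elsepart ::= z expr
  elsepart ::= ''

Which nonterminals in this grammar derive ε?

{ elsepart, stmts }

Directly nullable (have an ''-production): stmts, elsepart.
No other nonterminal has a production whose RHS symbols are all nullable.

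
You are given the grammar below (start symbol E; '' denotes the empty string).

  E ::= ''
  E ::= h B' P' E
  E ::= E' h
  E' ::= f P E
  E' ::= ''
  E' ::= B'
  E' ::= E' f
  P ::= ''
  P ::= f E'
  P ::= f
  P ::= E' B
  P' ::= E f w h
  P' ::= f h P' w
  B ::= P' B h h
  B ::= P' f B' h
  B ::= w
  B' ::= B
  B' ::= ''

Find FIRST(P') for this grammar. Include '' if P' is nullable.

{ f, h, w }

From P' ::= E f w h: E nullable, take FIRST(E) ∪ {f} = { f, h, w }.
P' ::= f h P' w contributes {f}.
Union: FIRST(P') = { f, h, w }.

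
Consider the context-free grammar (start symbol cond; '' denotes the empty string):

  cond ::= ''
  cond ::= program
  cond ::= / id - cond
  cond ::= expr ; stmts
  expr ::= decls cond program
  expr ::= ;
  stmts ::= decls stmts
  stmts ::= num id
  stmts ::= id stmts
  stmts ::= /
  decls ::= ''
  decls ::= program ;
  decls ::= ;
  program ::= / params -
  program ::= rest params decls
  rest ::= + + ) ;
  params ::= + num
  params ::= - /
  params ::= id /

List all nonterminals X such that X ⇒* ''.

Directly nullable (have an ''-production): cond, decls.
No other nonterminal has a production whose RHS symbols are all nullable.

{ cond, decls }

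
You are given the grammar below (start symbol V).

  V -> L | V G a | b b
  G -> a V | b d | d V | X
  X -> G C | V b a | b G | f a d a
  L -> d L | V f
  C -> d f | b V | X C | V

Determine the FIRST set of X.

{ a, b, d, f }

From X -> G C: add FIRST(G) = { a, b, d, f }.
From X -> V b a: add FIRST(V) = { b, d }.
X -> b G contributes {b}.
X -> f a d a contributes {f}.
Union: FIRST(X) = { a, b, d, f }.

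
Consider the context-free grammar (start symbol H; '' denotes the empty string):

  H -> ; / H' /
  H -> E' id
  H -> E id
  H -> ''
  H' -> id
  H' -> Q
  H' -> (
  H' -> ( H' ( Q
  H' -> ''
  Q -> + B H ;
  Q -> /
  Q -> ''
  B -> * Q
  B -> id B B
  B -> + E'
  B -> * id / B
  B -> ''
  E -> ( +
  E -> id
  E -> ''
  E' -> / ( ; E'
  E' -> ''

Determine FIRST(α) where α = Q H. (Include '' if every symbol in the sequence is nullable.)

{ (, +, /, ;, id, '' }

Add FIRST(Q)\{''} = { +, / }; Q is nullable, continue.
Add FIRST(H)\{''} = { (, /, ;, id }; H is nullable, continue.
Every symbol is nullable, so include ''.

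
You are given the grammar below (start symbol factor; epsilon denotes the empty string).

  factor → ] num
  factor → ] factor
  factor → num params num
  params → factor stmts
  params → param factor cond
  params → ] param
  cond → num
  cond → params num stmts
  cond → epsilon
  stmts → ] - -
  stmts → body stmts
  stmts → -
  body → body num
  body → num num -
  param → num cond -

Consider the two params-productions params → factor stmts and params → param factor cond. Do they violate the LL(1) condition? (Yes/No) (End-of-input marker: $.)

FIRST(factor stmts) = { ], num } and FIRST(param factor cond) = { num }.
Both contain num, so the two alternatives are not disjoint — LL(1) conflict.

Yes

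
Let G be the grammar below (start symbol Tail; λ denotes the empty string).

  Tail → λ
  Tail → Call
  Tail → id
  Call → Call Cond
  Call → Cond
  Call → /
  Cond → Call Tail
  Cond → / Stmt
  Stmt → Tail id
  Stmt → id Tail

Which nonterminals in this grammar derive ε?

Directly nullable (have an λ-production): Tail.
No other nonterminal has a production whose RHS symbols are all nullable.

{ Tail }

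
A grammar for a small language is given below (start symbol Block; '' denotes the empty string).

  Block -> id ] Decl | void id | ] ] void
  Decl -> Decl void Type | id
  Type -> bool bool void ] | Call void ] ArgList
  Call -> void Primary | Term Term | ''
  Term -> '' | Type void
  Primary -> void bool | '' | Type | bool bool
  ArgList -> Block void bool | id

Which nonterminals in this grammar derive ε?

Directly nullable (have an ''-production): Call, Term, Primary.
No other nonterminal has a production whose RHS symbols are all nullable.

{ Call, Primary, Term }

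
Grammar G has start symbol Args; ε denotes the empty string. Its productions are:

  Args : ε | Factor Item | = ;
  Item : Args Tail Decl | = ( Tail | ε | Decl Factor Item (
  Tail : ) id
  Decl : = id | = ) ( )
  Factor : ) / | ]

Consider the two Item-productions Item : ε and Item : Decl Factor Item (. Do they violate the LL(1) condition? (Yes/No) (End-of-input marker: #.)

No

FIRST(ε) = { ε } and FIRST(Decl Factor Item () = { = }.
The first is nullable but FOLLOW(Item) = { #, (, ) } is disjoint from FIRST of the second.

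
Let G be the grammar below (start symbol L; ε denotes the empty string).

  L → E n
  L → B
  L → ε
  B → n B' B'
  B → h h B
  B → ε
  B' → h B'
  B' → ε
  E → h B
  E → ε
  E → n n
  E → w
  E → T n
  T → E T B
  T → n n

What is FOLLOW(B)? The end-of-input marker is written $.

In L → B: B is at the end, add FOLLOW(L) = { $ }.
In B → h h B: B is at the end, add FOLLOW(B) = { $, h, n, w }.
In E → h B: B is at the end, add FOLLOW(E) = { h, n, w }.
In T → E T B: B is at the end, add FOLLOW(T) = { h, n }.
Union: FOLLOW(B) = { $, h, n, w }.

{ $, h, n, w }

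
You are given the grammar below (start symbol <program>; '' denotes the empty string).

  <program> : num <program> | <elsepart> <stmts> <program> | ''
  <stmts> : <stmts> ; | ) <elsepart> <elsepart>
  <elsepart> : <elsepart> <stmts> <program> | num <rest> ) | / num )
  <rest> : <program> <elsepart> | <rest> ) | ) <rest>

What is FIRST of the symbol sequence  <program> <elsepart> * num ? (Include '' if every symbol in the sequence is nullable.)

Add FIRST(<program>)\{''} = { /, num }; <program> is nullable, continue.
Add FIRST(<elsepart>) = { /, num }; <elsepart> is not nullable, stop.

{ /, num }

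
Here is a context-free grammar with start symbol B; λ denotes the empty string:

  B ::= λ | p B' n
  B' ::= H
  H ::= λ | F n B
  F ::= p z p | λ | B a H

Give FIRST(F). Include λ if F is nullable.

{ a, p, λ }

F ::= p z p contributes {p}.
F ::= λ contributes λ.
From F ::= B a H: B nullable, take FIRST(B) ∪ {a} = { a, p }.
Union: FIRST(F) = { a, p, λ }.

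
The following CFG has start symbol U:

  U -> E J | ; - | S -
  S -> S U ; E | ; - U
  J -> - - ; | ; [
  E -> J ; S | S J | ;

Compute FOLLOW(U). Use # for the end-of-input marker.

{ #, -, ; }

U is the start symbol, so # ∈ FOLLOW(U).
In S -> S U ; E: add FIRST(; E) = { ; }.
In S -> ; - U: U is at the end, add FOLLOW(S) = { -, ; }.
Union: FOLLOW(U) = { #, -, ; }.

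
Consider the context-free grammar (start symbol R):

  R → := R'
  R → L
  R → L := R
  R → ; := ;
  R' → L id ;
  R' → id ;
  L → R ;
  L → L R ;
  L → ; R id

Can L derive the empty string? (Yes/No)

No

No nonterminal in this grammar is nullable.
No production of L has an RHS whose symbols are all nullable, so L is not nullable.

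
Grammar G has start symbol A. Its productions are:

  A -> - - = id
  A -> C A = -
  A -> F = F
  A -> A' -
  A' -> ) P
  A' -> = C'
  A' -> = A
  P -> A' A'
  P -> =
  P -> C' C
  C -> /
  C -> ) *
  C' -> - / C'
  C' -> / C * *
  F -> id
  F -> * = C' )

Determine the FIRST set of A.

A -> - - = id contributes {-}.
From A -> C A = -: add FIRST(C) = { ), / }.
From A -> F = F: add FIRST(F) = { *, id }.
From A -> A' -: add FIRST(A') = { ), = }.
Union: FIRST(A) = { ), *, -, /, =, id }.

{ ), *, -, /, =, id }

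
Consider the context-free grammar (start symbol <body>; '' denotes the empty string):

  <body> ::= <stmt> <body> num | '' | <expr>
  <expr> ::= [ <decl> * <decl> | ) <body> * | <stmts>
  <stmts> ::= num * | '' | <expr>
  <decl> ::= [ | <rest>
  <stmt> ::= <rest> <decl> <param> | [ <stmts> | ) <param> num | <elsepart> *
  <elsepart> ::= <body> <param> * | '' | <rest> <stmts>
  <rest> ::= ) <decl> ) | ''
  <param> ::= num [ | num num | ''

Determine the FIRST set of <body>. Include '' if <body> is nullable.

From <body> ::= <stmt> <body> num: <stmt>, <body> nullable, take FIRST(<stmt>) ∪ FIRST(<body>) ∪ {num} = { ), *, [, num }.
<body> ::= '' contributes ''.
From <body> ::= <expr>: add FIRST(<expr>) = { ), [, num, '' } (including '' since <expr> is nullable).
Union: FIRST(<body>) = { ), *, [, num, '' }.

{ ), *, [, num, '' }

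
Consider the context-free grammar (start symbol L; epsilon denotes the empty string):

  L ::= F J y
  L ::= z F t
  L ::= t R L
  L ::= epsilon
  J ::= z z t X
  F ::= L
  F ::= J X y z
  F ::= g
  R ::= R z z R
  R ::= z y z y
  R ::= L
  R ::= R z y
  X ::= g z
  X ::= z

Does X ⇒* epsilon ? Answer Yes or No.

Nullable nonterminals: F, L, R.
No production of X has an RHS whose symbols are all nullable, so X is not nullable.

No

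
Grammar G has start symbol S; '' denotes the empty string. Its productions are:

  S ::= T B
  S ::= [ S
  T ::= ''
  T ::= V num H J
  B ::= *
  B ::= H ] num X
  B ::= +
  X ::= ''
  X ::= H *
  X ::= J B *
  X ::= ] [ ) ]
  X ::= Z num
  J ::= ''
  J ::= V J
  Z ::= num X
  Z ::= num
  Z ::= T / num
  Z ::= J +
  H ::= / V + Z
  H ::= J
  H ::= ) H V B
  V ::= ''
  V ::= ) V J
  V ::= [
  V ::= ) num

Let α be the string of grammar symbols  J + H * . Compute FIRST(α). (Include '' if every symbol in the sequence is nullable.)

Add FIRST(J)\{''} = { ), [ }; J is nullable, continue.
+ is a terminal; add {+} and stop.

{ ), +, [ }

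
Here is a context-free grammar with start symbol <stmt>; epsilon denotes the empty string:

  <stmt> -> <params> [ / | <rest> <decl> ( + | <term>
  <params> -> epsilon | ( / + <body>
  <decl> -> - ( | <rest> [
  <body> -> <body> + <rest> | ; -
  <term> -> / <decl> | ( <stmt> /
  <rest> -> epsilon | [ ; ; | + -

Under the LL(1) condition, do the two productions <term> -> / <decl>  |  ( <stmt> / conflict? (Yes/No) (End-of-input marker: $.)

FIRST(/ <decl>) = { / } and FIRST(( <stmt> /) = { ( }.
The FIRST sets are disjoint and neither alternative is nullable — no conflict.

No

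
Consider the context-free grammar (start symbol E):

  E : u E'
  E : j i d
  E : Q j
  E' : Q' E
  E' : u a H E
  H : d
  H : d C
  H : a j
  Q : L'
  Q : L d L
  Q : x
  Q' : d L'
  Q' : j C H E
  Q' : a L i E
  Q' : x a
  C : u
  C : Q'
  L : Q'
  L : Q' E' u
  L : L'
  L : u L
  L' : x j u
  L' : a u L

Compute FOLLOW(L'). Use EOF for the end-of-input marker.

{ a, d, i, j, u, x }

In Q : L': L' is at the end, add FOLLOW(Q) = { j }.
In Q' : d L': L' is at the end, add FOLLOW(Q') = { a, d, i, j, u, x }.
In L : L': L' is at the end, add FOLLOW(L) = { a, d, i, j, u, x }.
Union: FOLLOW(L') = { a, d, i, j, u, x }.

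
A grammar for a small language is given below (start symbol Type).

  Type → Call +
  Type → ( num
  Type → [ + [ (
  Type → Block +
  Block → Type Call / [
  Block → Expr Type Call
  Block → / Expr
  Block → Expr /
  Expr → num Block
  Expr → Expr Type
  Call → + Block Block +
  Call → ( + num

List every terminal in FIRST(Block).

From Block → Type Call / [: add FIRST(Type) = { (, +, /, [, num }.
From Block → Expr Type Call: add FIRST(Expr) = { num }.
Block → / Expr contributes {/}.
From Block → Expr /: add FIRST(Expr) = { num }.
Union: FIRST(Block) = { (, +, /, [, num }.

{ (, +, /, [, num }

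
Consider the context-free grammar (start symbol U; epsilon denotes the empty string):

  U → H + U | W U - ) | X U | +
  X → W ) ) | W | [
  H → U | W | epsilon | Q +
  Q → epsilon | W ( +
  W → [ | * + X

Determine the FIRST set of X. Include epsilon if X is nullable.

From X → W ) ): add FIRST(W) = { *, [ }.
From X → W: add FIRST(W) = { *, [ }.
X → [ contributes {[}.
Union: FIRST(X) = { *, [ }.

{ *, [ }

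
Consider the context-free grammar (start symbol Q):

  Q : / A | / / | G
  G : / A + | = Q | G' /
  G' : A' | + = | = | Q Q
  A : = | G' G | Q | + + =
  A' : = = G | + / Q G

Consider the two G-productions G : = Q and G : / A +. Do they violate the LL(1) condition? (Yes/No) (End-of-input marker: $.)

FIRST(= Q) = { = } and FIRST(/ A +) = { / }.
The FIRST sets are disjoint and neither alternative is nullable — no conflict.

No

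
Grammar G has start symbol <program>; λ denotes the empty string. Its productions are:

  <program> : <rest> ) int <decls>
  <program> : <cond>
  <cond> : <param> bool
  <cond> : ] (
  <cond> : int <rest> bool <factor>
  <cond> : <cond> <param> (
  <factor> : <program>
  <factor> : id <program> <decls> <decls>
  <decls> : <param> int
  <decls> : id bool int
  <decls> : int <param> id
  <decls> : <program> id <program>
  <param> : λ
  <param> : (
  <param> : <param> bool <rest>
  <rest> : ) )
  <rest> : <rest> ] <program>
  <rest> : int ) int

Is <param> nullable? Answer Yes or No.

Yes

<param> has an λ-production, so <param> ⇒ λ.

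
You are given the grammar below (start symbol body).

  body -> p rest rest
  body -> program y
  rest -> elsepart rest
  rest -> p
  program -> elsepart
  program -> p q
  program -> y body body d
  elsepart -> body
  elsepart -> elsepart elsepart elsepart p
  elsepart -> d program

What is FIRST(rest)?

From rest -> elsepart rest: add FIRST(elsepart) = { d, p, y }.
rest -> p contributes {p}.
Union: FIRST(rest) = { d, p, y }.

{ d, p, y }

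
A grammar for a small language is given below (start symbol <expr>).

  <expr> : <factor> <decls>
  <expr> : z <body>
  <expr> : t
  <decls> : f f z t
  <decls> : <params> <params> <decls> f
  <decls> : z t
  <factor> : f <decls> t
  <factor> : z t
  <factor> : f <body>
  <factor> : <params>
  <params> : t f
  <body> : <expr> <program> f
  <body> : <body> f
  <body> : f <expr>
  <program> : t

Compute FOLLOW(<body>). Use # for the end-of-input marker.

{ #, f, t, z }

In <expr> : z <body>: <body> is at the end, add FOLLOW(<expr>) = { #, f, t, z }.
In <factor> : f <body>: <body> is at the end, add FOLLOW(<factor>) = { f, t, z }.
In <body> : <body> f: add FIRST(f) = { f }.
Union: FOLLOW(<body>) = { #, f, t, z }.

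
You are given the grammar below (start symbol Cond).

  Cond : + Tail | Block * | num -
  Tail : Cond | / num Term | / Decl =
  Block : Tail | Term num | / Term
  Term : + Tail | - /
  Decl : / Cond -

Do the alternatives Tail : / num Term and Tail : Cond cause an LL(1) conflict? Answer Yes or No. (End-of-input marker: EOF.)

Yes

FIRST(/ num Term) = { / } and FIRST(Cond) = { +, -, /, num }.
Both contain /, so the two alternatives are not disjoint — LL(1) conflict.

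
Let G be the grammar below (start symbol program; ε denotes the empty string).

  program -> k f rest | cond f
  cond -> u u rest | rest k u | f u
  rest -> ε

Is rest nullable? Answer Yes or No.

rest has an ε-production, so rest ⇒ ε.

Yes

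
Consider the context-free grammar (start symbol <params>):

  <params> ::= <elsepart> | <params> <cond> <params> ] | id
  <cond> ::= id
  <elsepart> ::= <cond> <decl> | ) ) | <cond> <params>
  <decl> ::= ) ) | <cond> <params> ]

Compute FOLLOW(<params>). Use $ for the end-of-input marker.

{ $, ], id }

<params> is the start symbol, so $ ∈ FOLLOW(<params>).
In <params> ::= <params> <cond> <params> ]: add FIRST(<cond> <params> ]) = { id }.
In <params> ::= <params> <cond> <params> ]: add FIRST(]) = { ] }.
In <elsepart> ::= <cond> <params>: <params> is at the end, add FOLLOW(<elsepart>) = { $, ], id }.
In <decl> ::= <cond> <params> ]: add FIRST(]) = { ] }.
Union: FOLLOW(<params>) = { $, ], id }.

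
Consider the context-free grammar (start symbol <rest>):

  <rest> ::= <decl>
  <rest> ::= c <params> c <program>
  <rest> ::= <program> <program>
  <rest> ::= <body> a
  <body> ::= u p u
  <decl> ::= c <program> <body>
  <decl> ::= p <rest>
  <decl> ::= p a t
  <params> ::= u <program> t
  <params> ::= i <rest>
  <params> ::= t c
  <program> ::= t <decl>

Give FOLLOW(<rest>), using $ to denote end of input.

<rest> is the start symbol, so $ ∈ FOLLOW(<rest>).
In <decl> ::= p <rest>: <rest> is at the end, add FOLLOW(<decl>) = { $, c, t, u }.
In <params> ::= i <rest>: <rest> is at the end, add FOLLOW(<params>) = { c }.
Union: FOLLOW(<rest>) = { $, c, t, u }.

{ $, c, t, u }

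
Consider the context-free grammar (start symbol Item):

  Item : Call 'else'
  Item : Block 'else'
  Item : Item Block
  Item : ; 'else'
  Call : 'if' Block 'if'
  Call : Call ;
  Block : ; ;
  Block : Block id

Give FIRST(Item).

{ 'if', ; }

From Item : Call 'else': add FIRST(Call) = { 'if' }.
From Item : Block 'else': add FIRST(Block) = { ; }.
From Item : Item Block: add FIRST(Item) = { 'if', ; }.
Item : ; 'else' contributes {;}.
Union: FIRST(Item) = { 'if', ; }.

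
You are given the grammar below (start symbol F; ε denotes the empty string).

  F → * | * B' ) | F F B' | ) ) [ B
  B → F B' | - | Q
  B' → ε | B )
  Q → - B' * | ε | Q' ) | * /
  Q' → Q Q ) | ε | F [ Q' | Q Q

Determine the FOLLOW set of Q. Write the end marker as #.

{ #, ), *, -, [ }

In B → Q: Q is at the end, add FOLLOW(B) = { #, ), *, -, [ }.
In Q' → Q Q ): add FIRST(Q )) = { ), *, - }.
In Q' → Q Q ): add FIRST()) = { ) }.
In Q' → Q Q: add FIRST(Q)\{ε} = { ), *, - }.
  Since Q is nullable, also add FOLLOW(Q') = { ) }.
In Q' → Q Q: Q is at the end, add FOLLOW(Q') = { ) }.
Union: FOLLOW(Q) = { #, ), *, -, [ }.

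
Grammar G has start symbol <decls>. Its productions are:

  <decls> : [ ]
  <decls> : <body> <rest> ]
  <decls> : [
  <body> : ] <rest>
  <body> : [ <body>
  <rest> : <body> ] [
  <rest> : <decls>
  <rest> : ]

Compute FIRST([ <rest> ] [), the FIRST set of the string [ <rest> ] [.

[ is a terminal; add {[} and stop.

{ [ }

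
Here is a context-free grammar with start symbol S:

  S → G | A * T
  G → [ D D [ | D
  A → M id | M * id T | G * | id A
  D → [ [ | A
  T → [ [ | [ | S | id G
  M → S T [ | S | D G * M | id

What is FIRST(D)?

D → [ [ contributes {[}.
From D → A: add FIRST(A) = { [, id }.
Union: FIRST(D) = { [, id }.

{ [, id }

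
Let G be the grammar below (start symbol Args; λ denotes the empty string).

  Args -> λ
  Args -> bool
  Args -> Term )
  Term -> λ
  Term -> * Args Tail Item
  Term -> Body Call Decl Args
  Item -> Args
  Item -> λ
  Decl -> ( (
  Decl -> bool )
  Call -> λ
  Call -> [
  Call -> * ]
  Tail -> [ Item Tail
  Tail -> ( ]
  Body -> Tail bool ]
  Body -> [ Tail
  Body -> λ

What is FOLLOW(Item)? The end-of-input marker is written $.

In Term -> * Args Tail Item: Item is at the end, add FOLLOW(Term) = { ) }.
In Tail -> [ Item Tail: add FIRST(Tail) = { (, [ }.
Union: FOLLOW(Item) = { (, ), [ }.

{ (, ), [ }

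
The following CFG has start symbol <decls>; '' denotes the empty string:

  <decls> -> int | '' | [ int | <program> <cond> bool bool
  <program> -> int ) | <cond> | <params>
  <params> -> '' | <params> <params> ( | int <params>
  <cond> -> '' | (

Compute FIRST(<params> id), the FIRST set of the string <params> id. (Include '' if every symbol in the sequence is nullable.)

Add FIRST(<params>)\{''} = { (, int }; <params> is nullable, continue.
id is a terminal; add {id} and stop.

{ (, id, int }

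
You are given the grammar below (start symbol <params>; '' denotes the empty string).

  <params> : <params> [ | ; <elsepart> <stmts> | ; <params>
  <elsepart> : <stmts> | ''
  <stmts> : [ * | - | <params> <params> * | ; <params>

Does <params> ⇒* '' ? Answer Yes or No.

No

Nullable nonterminals: <elsepart>.
No production of <params> has an RHS whose symbols are all nullable, so <params> is not nullable.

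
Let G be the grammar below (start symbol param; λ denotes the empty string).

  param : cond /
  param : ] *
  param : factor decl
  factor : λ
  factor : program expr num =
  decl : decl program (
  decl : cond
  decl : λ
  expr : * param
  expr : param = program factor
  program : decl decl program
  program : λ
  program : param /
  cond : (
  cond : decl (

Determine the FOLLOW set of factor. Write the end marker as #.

{ #, (, *, /, =, ], num }

In param : factor decl: add FIRST(decl)\{λ} = { (, *, /, =, ] }.
  Since decl is nullable, also add FOLLOW(param) = { #, /, =, num }.
In expr : param = program factor: factor is at the end, add FOLLOW(expr) = { num }.
Union: FOLLOW(factor) = { #, (, *, /, =, ], num }.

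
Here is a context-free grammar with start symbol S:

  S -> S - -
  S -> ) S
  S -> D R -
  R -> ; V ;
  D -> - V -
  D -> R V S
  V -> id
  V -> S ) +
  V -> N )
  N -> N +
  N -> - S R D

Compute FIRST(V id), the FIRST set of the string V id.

Add FIRST(V) = { ), -, ;, id }; V is not nullable, stop.

{ ), -, ;, id }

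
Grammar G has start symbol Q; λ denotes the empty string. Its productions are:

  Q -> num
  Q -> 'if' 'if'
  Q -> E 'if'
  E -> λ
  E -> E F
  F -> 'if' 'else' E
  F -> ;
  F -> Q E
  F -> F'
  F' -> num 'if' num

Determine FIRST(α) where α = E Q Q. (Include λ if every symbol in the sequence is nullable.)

Add FIRST(E)\{λ} = { 'if', ;, num }; E is nullable, continue.
Add FIRST(Q) = { 'if', ;, num }; Q is not nullable, stop.

{ 'if', ;, num }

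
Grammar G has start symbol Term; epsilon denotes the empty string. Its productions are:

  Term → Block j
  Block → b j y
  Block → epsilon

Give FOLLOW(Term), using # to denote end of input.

Term is the start symbol, so # ∈ FOLLOW(Term).
Union: FOLLOW(Term) = { # }.

{ # }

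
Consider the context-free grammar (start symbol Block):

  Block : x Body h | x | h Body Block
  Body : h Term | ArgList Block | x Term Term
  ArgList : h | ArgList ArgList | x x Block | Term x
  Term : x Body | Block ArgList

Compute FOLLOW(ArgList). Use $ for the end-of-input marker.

In Body : ArgList Block: add FIRST(Block) = { h, x }.
In ArgList : ArgList ArgList: add FIRST(ArgList) = { h, x }.
In ArgList : ArgList ArgList: ArgList is at the end, add FOLLOW(ArgList) = { h, x }.
In Term : Block ArgList: ArgList is at the end, add FOLLOW(Term) = { h, x }.
Union: FOLLOW(ArgList) = { h, x }.

{ h, x }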